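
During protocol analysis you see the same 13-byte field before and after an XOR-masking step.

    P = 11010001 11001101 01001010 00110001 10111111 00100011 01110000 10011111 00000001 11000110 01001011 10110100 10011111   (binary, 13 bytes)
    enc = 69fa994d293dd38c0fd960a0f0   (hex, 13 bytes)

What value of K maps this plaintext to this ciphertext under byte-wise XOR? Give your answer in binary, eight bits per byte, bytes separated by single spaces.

10111000 00110111 11010011 01111100 10010110 00011110 10100011 00010011 00001110 00011111 00101011 00010100 01101111

Since enc = P ⊕ K, XORing both sides with P gives K = P ⊕ enc.
byte 0: 209 xor 105 = 184
byte 1: 205 xor 250 =  55
byte 2:  74 xor 153 = 211
byte 3:  49 xor  77 = 124
byte 4: 191 xor  41 = 150
byte 5:  35 xor  61 =  30
byte 6: 112 xor 211 = 163
byte 7: 159 xor 140 =  19
byte 8:   1 xor  15 =  14
byte 9: 198 xor 217 =  31
byte 10:  75 xor  96 =  43
byte 11: 180 xor 160 =  20
byte 12: 159 xor 240 = 111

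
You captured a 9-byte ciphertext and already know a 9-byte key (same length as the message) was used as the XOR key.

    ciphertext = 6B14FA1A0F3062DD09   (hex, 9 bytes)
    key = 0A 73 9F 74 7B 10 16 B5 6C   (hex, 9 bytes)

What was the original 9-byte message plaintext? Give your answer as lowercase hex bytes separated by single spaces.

61 67 65 6e 74 20 74 68 65

byte 0: 6b ⊕ 0a = 61
byte 1: 14 ⊕ 73 = 67
byte 2: fa ⊕ 9f = 65
byte 3: 1a ⊕ 74 = 6e
byte 4: 0f ⊕ 7b = 74
byte 5: 30 ⊕ 10 = 20
byte 6: 62 ⊕ 16 = 74
byte 7: dd ⊕ b5 = 68
byte 8: 09 ⊕ 6c = 65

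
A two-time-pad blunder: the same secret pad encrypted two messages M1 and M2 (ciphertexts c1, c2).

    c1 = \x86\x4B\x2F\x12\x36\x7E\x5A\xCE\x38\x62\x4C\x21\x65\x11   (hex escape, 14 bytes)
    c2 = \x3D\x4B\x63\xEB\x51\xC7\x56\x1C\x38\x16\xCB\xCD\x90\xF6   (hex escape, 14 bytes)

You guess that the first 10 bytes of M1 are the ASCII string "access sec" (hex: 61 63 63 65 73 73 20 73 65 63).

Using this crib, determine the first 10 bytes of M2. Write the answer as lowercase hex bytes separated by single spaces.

da 63 2f 9c 14 ca 2c a1 65 17

First, c1 ⊕ c2 = (M1 ⊕ K) ⊕ (M2 ⊕ K) = M1 ⊕ M2, so the key drops out. Then M2 = (M1 ⊕ M2) ⊕ M1 over the first 10 bytes.
byte 0: (86 XOR 3d) XOR 61 = bb XOR 61 = da
byte 1: (4b XOR 4b) XOR 63 = 00 XOR 63 = 63
byte 2: (2f XOR 63) XOR 63 = 4c XOR 63 = 2f
byte 3: (12 XOR eb) XOR 65 = f9 XOR 65 = 9c
byte 4: (36 XOR 51) XOR 73 = 67 XOR 73 = 14
byte 5: (7e XOR c7) XOR 73 = b9 XOR 73 = ca
byte 6: (5a XOR 56) XOR 20 = 0c XOR 20 = 2c
byte 7: (ce XOR 1c) XOR 73 = d2 XOR 73 = a1
byte 8: (38 XOR 38) XOR 65 = 00 XOR 65 = 65
byte 9: (62 XOR 16) XOR 63 = 74 XOR 63 = 17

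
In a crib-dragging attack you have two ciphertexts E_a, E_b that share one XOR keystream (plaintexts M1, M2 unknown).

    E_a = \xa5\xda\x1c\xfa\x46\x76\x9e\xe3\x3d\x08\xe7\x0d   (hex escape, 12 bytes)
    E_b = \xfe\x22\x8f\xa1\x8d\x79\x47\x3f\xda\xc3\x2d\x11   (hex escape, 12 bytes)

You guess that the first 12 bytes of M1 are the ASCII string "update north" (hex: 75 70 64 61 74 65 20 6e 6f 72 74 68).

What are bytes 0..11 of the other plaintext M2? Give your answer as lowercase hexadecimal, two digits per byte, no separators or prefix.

First, E_a ⊕ E_b = (M1 ⊕ K) ⊕ (M2 ⊕ K) = M1 ⊕ M2, so the key drops out. Then M2 = (M1 ⊕ M2) ⊕ M1 over the first 12 bytes.
byte 0: (a5 ⊕ fe) ⊕ 75 = 5b ⊕ 75 = 2e
byte 1: (da ⊕ 22) ⊕ 70 = f8 ⊕ 70 = 88
byte 2: (1c ⊕ 8f) ⊕ 64 = 93 ⊕ 64 = f7
byte 3: (fa ⊕ a1) ⊕ 61 = 5b ⊕ 61 = 3a
byte 4: (46 ⊕ 8d) ⊕ 74 = cb ⊕ 74 = bf
byte 5: (76 ⊕ 79) ⊕ 65 = 0f ⊕ 65 = 6a
byte 6: (9e ⊕ 47) ⊕ 20 = d9 ⊕ 20 = f9
byte 7: (e3 ⊕ 3f) ⊕ 6e = dc ⊕ 6e = b2
byte 8: (3d ⊕ da) ⊕ 6f = e7 ⊕ 6f = 88
byte 9: (08 ⊕ c3) ⊕ 72 = cb ⊕ 72 = b9
byte 10: (e7 ⊕ 2d) ⊕ 74 = ca ⊕ 74 = be
byte 11: (0d ⊕ 11) ⊕ 68 = 1c ⊕ 68 = 74

2e88f73abf6af9b288b9be74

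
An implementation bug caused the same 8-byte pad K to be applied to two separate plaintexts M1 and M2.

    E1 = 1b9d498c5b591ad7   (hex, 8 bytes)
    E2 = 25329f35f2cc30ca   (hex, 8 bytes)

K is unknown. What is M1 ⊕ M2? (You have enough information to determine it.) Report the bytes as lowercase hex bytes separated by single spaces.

E1 ⊕ E2 = (M1 ⊕ K) ⊕ (M2 ⊕ K) = M1 ⊕ M2 — the shared key cancels under XOR.
byte 0: 1b ^ 25 = 3e
byte 1: 9d ^ 32 = af
byte 2: 49 ^ 9f = d6
byte 3: 8c ^ 35 = b9
byte 4: 5b ^ f2 = a9
byte 5: 59 ^ cc = 95
byte 6: 1a ^ 30 = 2a
byte 7: d7 ^ ca = 1d

3e af d6 b9 a9 95 2a 1d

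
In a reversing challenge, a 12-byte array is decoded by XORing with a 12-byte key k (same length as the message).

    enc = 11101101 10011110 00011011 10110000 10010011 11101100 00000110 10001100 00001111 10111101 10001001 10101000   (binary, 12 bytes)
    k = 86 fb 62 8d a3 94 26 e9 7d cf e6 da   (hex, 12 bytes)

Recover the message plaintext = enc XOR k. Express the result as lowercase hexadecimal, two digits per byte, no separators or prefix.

XOR is its own inverse, so applying the key byte-wise gives the result directly.
11101101 ^ 10000110 = 01101011
10011110 ^ 11111011 = 01100101
00011011 ^ 01100010 = 01111001
10110000 ^ 10001101 = 00111101
10010011 ^ 10100011 = 00110000
11101100 ^ 10010100 = 01111000
00000110 ^ 00100110 = 00100000
10001100 ^ 11101001 = 01100101
00001111 ^ 01111101 = 01110010
10111101 ^ 11001111 = 01110010
10001001 ^ 11100110 = 01101111
10101000 ^ 11011010 = 01110010

6b65793d3078206572726f72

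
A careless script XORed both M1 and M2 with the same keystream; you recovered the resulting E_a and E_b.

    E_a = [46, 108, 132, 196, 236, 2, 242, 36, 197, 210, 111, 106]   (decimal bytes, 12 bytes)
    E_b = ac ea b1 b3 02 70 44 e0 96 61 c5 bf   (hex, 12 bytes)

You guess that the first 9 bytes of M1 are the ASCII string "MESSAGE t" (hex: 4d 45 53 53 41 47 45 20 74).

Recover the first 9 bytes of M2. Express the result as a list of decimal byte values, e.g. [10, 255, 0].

[207, 195, 102, 36, 175, 53, 243, 228, 39]

First, E_a ⊕ E_b = (M1 ⊕ K) ⊕ (M2 ⊕ K) = M1 ⊕ M2, so the key drops out. Then M2 = (M1 ⊕ M2) ⊕ M1 over the first 9 bytes.
byte 0: (2e ^ ac) ^ 4d = 82 ^ 4d = cf
byte 1: (6c ^ ea) ^ 45 = 86 ^ 45 = c3
byte 2: (84 ^ b1) ^ 53 = 35 ^ 53 = 66
byte 3: (c4 ^ b3) ^ 53 = 77 ^ 53 = 24
byte 4: (ec ^ 02) ^ 41 = ee ^ 41 = af
byte 5: (02 ^ 70) ^ 47 = 72 ^ 47 = 35
byte 6: (f2 ^ 44) ^ 45 = b6 ^ 45 = f3
byte 7: (24 ^ e0) ^ 20 = c4 ^ 20 = e4
byte 8: (c5 ^ 96) ^ 74 = 53 ^ 74 = 27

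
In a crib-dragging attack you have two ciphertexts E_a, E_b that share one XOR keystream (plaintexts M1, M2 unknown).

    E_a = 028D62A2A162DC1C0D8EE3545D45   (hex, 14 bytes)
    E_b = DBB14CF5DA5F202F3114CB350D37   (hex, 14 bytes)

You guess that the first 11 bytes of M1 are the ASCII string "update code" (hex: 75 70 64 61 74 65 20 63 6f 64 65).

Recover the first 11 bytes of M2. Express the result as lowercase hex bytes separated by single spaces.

ac 4c 4a 36 0f 58 dc 50 53 fe 4d

First, E_a ⊕ E_b = (M1 ⊕ K) ⊕ (M2 ⊕ K) = M1 ⊕ M2, so the key drops out. Then M2 = (M1 ⊕ M2) ⊕ M1 over the first 11 bytes.
byte 0: (02 XOR db) XOR 75 = d9 XOR 75 = ac
byte 1: (8d XOR b1) XOR 70 = 3c XOR 70 = 4c
byte 2: (62 XOR 4c) XOR 64 = 2e XOR 64 = 4a
byte 3: (a2 XOR f5) XOR 61 = 57 XOR 61 = 36
byte 4: (a1 XOR da) XOR 74 = 7b XOR 74 = 0f
byte 5: (62 XOR 5f) XOR 65 = 3d XOR 65 = 58
byte 6: (dc XOR 20) XOR 20 = fc XOR 20 = dc
byte 7: (1c XOR 2f) XOR 63 = 33 XOR 63 = 50
byte 8: (0d XOR 31) XOR 6f = 3c XOR 6f = 53
byte 9: (8e XOR 14) XOR 64 = 9a XOR 64 = fe
byte 10: (e3 XOR cb) XOR 65 = 28 XOR 65 = 4d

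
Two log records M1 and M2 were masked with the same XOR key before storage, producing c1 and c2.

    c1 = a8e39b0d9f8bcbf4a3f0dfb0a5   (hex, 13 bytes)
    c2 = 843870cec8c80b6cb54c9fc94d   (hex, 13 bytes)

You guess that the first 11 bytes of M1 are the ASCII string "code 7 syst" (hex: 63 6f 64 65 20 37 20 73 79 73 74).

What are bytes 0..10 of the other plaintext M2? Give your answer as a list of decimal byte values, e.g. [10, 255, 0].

First, c1 ⊕ c2 = (M1 ⊕ K) ⊕ (M2 ⊕ K) = M1 ⊕ M2, so the key drops out. Then M2 = (M1 ⊕ M2) ⊕ M1 over the first 11 bytes.
byte 0: (a8 ⊕ 84) ⊕ 63 = 2c ⊕ 63 = 4f
byte 1: (e3 ⊕ 38) ⊕ 6f = db ⊕ 6f = b4
byte 2: (9b ⊕ 70) ⊕ 64 = eb ⊕ 64 = 8f
byte 3: (0d ⊕ ce) ⊕ 65 = c3 ⊕ 65 = a6
byte 4: (9f ⊕ c8) ⊕ 20 = 57 ⊕ 20 = 77
byte 5: (8b ⊕ c8) ⊕ 37 = 43 ⊕ 37 = 74
byte 6: (cb ⊕ 0b) ⊕ 20 = c0 ⊕ 20 = e0
byte 7: (f4 ⊕ 6c) ⊕ 73 = 98 ⊕ 73 = eb
byte 8: (a3 ⊕ b5) ⊕ 79 = 16 ⊕ 79 = 6f
byte 9: (f0 ⊕ 4c) ⊕ 73 = bc ⊕ 73 = cf
byte 10: (df ⊕ 9f) ⊕ 74 = 40 ⊕ 74 = 34

[79, 180, 143, 166, 119, 116, 224, 235, 111, 207, 52]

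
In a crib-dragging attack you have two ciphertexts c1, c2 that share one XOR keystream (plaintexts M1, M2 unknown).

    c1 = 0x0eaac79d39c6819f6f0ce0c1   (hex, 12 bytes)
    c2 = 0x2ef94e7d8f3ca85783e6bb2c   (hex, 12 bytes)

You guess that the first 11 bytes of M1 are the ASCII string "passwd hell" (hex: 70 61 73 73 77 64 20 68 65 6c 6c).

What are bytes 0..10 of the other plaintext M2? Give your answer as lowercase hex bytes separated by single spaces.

First, c1 ⊕ c2 = (M1 ⊕ K) ⊕ (M2 ⊕ K) = M1 ⊕ M2, so the key drops out. Then M2 = (M1 ⊕ M2) ⊕ M1 over the first 11 bytes.
byte 0: (0e ^ 2e) ^ 70 = 20 ^ 70 = 50
byte 1: (aa ^ f9) ^ 61 = 53 ^ 61 = 32
byte 2: (c7 ^ 4e) ^ 73 = 89 ^ 73 = fa
byte 3: (9d ^ 7d) ^ 73 = e0 ^ 73 = 93
byte 4: (39 ^ 8f) ^ 77 = b6 ^ 77 = c1
byte 5: (c6 ^ 3c) ^ 64 = fa ^ 64 = 9e
byte 6: (81 ^ a8) ^ 20 = 29 ^ 20 = 09
byte 7: (9f ^ 57) ^ 68 = c8 ^ 68 = a0
byte 8: (6f ^ 83) ^ 65 = ec ^ 65 = 89
byte 9: (0c ^ e6) ^ 6c = ea ^ 6c = 86
byte 10: (e0 ^ bb) ^ 6c = 5b ^ 6c = 37

50 32 fa 93 c1 9e 09 a0 89 86 37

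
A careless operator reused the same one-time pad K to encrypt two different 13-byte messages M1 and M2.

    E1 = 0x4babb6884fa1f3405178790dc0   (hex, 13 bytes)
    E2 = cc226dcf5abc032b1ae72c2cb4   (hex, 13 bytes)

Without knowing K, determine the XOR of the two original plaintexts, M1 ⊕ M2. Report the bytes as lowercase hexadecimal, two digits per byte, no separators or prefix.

8789db47151df06b4b9f552174

E1 ⊕ E2 = (M1 ⊕ K) ⊕ (M2 ⊕ K) = M1 ⊕ M2 — the shared key cancels under XOR.
01001011 xor 11001100 = 10000111
10101011 xor 00100010 = 10001001
10110110 xor 01101101 = 11011011
10001000 xor 11001111 = 01000111
01001111 xor 01011010 = 00010101
10100001 xor 10111100 = 00011101
11110011 xor 00000011 = 11110000
01000000 xor 00101011 = 01101011
01010001 xor 00011010 = 01001011
01111000 xor 11100111 = 10011111
01111001 xor 00101100 = 01010101
00001101 xor 00101100 = 00100001
11000000 xor 10110100 = 01110100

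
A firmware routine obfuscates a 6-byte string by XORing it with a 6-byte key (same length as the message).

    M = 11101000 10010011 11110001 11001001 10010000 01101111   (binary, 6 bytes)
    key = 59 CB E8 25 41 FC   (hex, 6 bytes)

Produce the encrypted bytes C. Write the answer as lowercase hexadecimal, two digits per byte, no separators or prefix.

e8 XOR 59 = b1
93 XOR cb = 58
f1 XOR e8 = 19
c9 XOR 25 = ec
90 XOR 41 = d1
6f XOR fc = 93

b15819ecd193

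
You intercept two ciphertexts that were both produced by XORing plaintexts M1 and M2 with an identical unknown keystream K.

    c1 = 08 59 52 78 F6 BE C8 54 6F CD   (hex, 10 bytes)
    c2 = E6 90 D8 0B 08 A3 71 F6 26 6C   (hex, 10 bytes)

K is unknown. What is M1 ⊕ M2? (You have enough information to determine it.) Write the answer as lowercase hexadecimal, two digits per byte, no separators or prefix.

eec98a73fe1db9a249a1

c1 ⊕ c2 = (M1 ⊕ K) ⊕ (M2 ⊕ K) = M1 ⊕ M2 — the shared key cancels under XOR.
08 xor e6 = ee
59 xor 90 = c9
52 xor d8 = 8a
78 xor 0b = 73
f6 xor 08 = fe
be xor a3 = 1d
c8 xor 71 = b9
54 xor f6 = a2
6f xor 26 = 49
cd xor 6c = a1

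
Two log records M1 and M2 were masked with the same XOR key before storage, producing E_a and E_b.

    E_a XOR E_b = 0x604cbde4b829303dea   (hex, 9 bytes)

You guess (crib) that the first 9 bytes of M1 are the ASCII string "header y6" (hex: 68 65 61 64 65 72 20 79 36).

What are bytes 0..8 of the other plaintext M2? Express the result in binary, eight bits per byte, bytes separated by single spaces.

Since E_a ⊕ E_b = M1 ⊕ M2, XORing with the guessed M1 bytes yields the corresponding M2 bytes: M2 = (E_a ⊕ E_b) ⊕ M1.
byte 0: 01100000 ^ 01101000 = 00001000
byte 1: 01001100 ^ 01100101 = 00101001
byte 2: 10111101 ^ 01100001 = 11011100
byte 3: 11100100 ^ 01100100 = 10000000
byte 4: 10111000 ^ 01100101 = 11011101
byte 5: 00101001 ^ 01110010 = 01011011
byte 6: 00110000 ^ 00100000 = 00010000
byte 7: 00111101 ^ 01111001 = 01000100
byte 8: 11101010 ^ 00110110 = 11011100

00001000 00101001 11011100 10000000 11011101 01011011 00010000 01000100 11011100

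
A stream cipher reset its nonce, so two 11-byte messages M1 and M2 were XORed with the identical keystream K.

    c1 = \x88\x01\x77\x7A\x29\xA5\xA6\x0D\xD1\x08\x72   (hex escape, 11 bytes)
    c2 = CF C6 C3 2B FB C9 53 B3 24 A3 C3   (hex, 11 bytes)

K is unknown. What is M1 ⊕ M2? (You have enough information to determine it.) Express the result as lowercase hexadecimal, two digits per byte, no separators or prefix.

47c7b451d26cf5bef5abb1

c1 ⊕ c2 = (M1 ⊕ K) ⊕ (M2 ⊕ K) = M1 ⊕ M2 — the shared key cancels under XOR.
byte 0: 10001000 xor 11001111 = 01000111
byte 1: 00000001 xor 11000110 = 11000111
byte 2: 01110111 xor 11000011 = 10110100
byte 3: 01111010 xor 00101011 = 01010001
byte 4: 00101001 xor 11111011 = 11010010
byte 5: 10100101 xor 11001001 = 01101100
byte 6: 10100110 xor 01010011 = 11110101
byte 7: 00001101 xor 10110011 = 10111110
byte 8: 11010001 xor 00100100 = 11110101
byte 9: 00001000 xor 10100011 = 10101011
byte 10: 01110010 xor 11000011 = 10110001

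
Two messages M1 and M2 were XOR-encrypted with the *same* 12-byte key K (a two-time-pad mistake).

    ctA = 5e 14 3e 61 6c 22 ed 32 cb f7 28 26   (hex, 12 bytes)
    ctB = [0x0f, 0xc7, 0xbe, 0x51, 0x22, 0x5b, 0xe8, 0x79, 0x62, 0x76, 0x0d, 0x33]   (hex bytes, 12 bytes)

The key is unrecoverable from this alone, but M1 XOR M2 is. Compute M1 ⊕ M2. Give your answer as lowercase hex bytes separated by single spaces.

51 d3 80 30 4e 79 05 4b a9 81 25 15

ctA ⊕ ctB = (M1 ⊕ K) ⊕ (M2 ⊕ K) = M1 ⊕ M2 — the shared key cancels under XOR.
5e xor 0f = 51
14 xor c7 = d3
3e xor be = 80
61 xor 51 = 30
6c xor 22 = 4e
22 xor 5b = 79
ed xor e8 = 05
32 xor 79 = 4b
cb xor 62 = a9
f7 xor 76 = 81
28 xor 0d = 25
26 xor 33 = 15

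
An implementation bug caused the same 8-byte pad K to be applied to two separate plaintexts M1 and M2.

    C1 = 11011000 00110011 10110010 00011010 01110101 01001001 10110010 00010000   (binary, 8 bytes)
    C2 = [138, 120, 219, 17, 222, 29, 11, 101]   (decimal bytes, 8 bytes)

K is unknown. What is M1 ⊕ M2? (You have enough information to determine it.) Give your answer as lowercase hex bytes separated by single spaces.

52 4b 69 0b ab 54 b9 75

C1 ⊕ C2 = (M1 ⊕ K) ⊕ (M2 ⊕ K) = M1 ⊕ M2 — the shared key cancels under XOR.
d8 XOR 8a = 52
33 XOR 78 = 4b
b2 XOR db = 69
1a XOR 11 = 0b
75 XOR de = ab
49 XOR 1d = 54
b2 XOR 0b = b9
10 XOR 65 = 75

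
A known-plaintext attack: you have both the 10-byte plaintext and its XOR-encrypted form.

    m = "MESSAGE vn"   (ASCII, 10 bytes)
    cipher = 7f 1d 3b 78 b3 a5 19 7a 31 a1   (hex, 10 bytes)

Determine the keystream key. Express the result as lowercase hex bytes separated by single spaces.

Since cipher = m ⊕ key, XORing both sides with m gives key = m ⊕ cipher.
4d XOR 7f = 32
45 XOR 1d = 58
53 XOR 3b = 68
53 XOR 78 = 2b
41 XOR b3 = f2
47 XOR a5 = e2
45 XOR 19 = 5c
20 XOR 7a = 5a
76 XOR 31 = 47
6e XOR a1 = cf

32 58 68 2b f2 e2 5c 5a 47 cf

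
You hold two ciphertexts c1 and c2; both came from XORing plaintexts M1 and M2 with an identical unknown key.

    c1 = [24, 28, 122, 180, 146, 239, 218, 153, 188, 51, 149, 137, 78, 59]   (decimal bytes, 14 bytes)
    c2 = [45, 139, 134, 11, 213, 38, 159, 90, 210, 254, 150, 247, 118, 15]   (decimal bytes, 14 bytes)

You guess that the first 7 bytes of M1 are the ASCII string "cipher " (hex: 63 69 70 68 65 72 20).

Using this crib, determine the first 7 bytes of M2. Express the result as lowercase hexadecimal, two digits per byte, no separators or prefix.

First, c1 ⊕ c2 = (M1 ⊕ K) ⊕ (M2 ⊕ K) = M1 ⊕ M2, so the key drops out. Then M2 = (M1 ⊕ M2) ⊕ M1 over the first 7 bytes.
byte 0: (18 XOR 2d) XOR 63 = 35 XOR 63 = 56
byte 1: (1c XOR 8b) XOR 69 = 97 XOR 69 = fe
byte 2: (7a XOR 86) XOR 70 = fc XOR 70 = 8c
byte 3: (b4 XOR 0b) XOR 68 = bf XOR 68 = d7
byte 4: (92 XOR d5) XOR 65 = 47 XOR 65 = 22
byte 5: (ef XOR 26) XOR 72 = c9 XOR 72 = bb
byte 6: (da XOR 9f) XOR 20 = 45 XOR 20 = 65

56fe8cd722bb65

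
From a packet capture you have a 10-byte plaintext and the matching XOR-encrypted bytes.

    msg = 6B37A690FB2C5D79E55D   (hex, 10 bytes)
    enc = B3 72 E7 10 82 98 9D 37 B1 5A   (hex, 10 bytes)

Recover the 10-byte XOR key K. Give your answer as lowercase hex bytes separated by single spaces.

d8 45 41 80 79 b4 c0 4e 54 07

Since enc = msg ⊕ K, XORing both sides with msg gives K = msg ⊕ enc.
6b xor b3 = d8
37 xor 72 = 45
a6 xor e7 = 41
90 xor 10 = 80
fb xor 82 = 79
2c xor 98 = b4
5d xor 9d = c0
79 xor 37 = 4e
e5 xor b1 = 54
5d xor 5a = 07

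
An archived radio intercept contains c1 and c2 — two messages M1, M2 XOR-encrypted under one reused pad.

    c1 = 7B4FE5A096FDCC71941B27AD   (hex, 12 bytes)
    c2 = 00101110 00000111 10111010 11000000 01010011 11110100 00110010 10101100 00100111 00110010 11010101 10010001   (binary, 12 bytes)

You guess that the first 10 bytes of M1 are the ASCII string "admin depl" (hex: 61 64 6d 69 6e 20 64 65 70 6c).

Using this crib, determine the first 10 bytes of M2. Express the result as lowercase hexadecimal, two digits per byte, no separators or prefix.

342c3209ab299ab8c345

First, c1 ⊕ c2 = (M1 ⊕ K) ⊕ (M2 ⊕ K) = M1 ⊕ M2, so the key drops out. Then M2 = (M1 ⊕ M2) ⊕ M1 over the first 10 bytes.
byte 0: (7b ⊕ 2e) ⊕ 61 = 55 ⊕ 61 = 34
byte 1: (4f ⊕ 07) ⊕ 64 = 48 ⊕ 64 = 2c
byte 2: (e5 ⊕ ba) ⊕ 6d = 5f ⊕ 6d = 32
byte 3: (a0 ⊕ c0) ⊕ 69 = 60 ⊕ 69 = 09
byte 4: (96 ⊕ 53) ⊕ 6e = c5 ⊕ 6e = ab
byte 5: (fd ⊕ f4) ⊕ 20 = 09 ⊕ 20 = 29
byte 6: (cc ⊕ 32) ⊕ 64 = fe ⊕ 64 = 9a
byte 7: (71 ⊕ ac) ⊕ 65 = dd ⊕ 65 = b8
byte 8: (94 ⊕ 27) ⊕ 70 = b3 ⊕ 70 = c3
byte 9: (1b ⊕ 32) ⊕ 6c = 29 ⊕ 6c = 45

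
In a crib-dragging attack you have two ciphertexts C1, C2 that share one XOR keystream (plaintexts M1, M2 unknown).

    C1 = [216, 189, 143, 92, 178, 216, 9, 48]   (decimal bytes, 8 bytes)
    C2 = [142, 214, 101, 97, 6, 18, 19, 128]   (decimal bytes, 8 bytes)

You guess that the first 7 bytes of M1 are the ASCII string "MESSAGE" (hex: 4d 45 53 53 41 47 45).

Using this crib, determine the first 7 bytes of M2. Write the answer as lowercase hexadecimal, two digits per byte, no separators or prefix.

First, C1 ⊕ C2 = (M1 ⊕ K) ⊕ (M2 ⊕ K) = M1 ⊕ M2, so the key drops out. Then M2 = (M1 ⊕ M2) ⊕ M1 over the first 7 bytes.
byte 0: (d8 ^ 8e) ^ 4d = 56 ^ 4d = 1b
byte 1: (bd ^ d6) ^ 45 = 6b ^ 45 = 2e
byte 2: (8f ^ 65) ^ 53 = ea ^ 53 = b9
byte 3: (5c ^ 61) ^ 53 = 3d ^ 53 = 6e
byte 4: (b2 ^ 06) ^ 41 = b4 ^ 41 = f5
byte 5: (d8 ^ 12) ^ 47 = ca ^ 47 = 8d
byte 6: (09 ^ 13) ^ 45 = 1a ^ 45 = 5f

1b2eb96ef58d5f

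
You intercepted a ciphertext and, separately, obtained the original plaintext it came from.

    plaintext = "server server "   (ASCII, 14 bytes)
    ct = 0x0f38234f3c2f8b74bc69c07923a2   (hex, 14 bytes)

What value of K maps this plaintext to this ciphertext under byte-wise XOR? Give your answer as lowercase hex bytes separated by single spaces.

7c 5d 51 39 59 5d ab 07 d9 1b b6 1c 51 82

Since ct = plaintext ⊕ K, XORing both sides with plaintext gives K = plaintext ⊕ ct.
73 XOR 0f = 7c
65 XOR 38 = 5d
72 XOR 23 = 51
76 XOR 4f = 39
65 XOR 3c = 59
72 XOR 2f = 5d
20 XOR 8b = ab
73 XOR 74 = 07
65 XOR bc = d9
72 XOR 69 = 1b
76 XOR c0 = b6
65 XOR 79 = 1c
72 XOR 23 = 51
20 XOR a2 = 82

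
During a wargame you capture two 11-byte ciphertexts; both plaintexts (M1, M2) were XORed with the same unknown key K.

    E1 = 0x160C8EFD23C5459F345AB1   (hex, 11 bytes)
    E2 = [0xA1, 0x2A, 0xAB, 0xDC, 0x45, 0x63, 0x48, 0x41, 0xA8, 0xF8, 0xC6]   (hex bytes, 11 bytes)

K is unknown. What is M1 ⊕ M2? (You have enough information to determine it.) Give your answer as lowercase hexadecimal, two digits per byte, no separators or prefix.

b726252166a60dde9ca277

E1 ⊕ E2 = (M1 ⊕ K) ⊕ (M2 ⊕ K) = M1 ⊕ M2 — the shared key cancels under XOR.
byte 0:  22 XOR 161 = 183
byte 1:  12 XOR  42 =  38
byte 2: 142 XOR 171 =  37
byte 3: 253 XOR 220 =  33
byte 4:  35 XOR  69 = 102
byte 5: 197 XOR  99 = 166
byte 6:  69 XOR  72 =  13
byte 7: 159 XOR  65 = 222
byte 8:  52 XOR 168 = 156
byte 9:  90 XOR 248 = 162
byte 10: 177 XOR 198 = 119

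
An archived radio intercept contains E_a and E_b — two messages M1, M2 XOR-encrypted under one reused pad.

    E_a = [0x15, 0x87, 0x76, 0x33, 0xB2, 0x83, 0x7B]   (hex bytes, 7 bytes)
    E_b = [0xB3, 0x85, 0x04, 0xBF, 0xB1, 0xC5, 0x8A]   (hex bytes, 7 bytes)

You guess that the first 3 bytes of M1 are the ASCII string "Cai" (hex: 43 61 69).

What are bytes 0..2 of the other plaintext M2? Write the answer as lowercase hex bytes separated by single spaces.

e5 63 1b

First, E_a ⊕ E_b = (M1 ⊕ K) ⊕ (M2 ⊕ K) = M1 ⊕ M2, so the key drops out. Then M2 = (M1 ⊕ M2) ⊕ M1 over the first 3 bytes.
byte 0: (15 ⊕ b3) ⊕ 43 = a6 ⊕ 43 = e5
byte 1: (87 ⊕ 85) ⊕ 61 = 02 ⊕ 61 = 63
byte 2: (76 ⊕ 04) ⊕ 69 = 72 ⊕ 69 = 1b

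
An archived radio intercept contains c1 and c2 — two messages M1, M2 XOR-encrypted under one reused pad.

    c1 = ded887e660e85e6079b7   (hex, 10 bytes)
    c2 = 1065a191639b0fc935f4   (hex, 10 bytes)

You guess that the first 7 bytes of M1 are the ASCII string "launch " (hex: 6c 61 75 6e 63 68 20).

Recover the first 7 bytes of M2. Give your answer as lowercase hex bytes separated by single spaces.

a2 dc 53 19 60 1b 71

First, c1 ⊕ c2 = (M1 ⊕ K) ⊕ (M2 ⊕ K) = M1 ⊕ M2, so the key drops out. Then M2 = (M1 ⊕ M2) ⊕ M1 over the first 7 bytes.
byte 0: (de ^ 10) ^ 6c = ce ^ 6c = a2
byte 1: (d8 ^ 65) ^ 61 = bd ^ 61 = dc
byte 2: (87 ^ a1) ^ 75 = 26 ^ 75 = 53
byte 3: (e6 ^ 91) ^ 6e = 77 ^ 6e = 19
byte 4: (60 ^ 63) ^ 63 = 03 ^ 63 = 60
byte 5: (e8 ^ 9b) ^ 68 = 73 ^ 68 = 1b
byte 6: (5e ^ 0f) ^ 20 = 51 ^ 20 = 71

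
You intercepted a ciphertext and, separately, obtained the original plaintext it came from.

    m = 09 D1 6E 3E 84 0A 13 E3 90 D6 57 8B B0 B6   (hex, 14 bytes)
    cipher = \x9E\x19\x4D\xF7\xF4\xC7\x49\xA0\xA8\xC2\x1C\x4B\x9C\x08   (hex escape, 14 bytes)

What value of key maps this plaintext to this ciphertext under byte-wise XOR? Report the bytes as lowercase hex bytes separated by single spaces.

Since cipher = m ⊕ key, XORing both sides with m gives key = m ⊕ cipher.
09 ⊕ 9e = 97
d1 ⊕ 19 = c8
6e ⊕ 4d = 23
3e ⊕ f7 = c9
84 ⊕ f4 = 70
0a ⊕ c7 = cd
13 ⊕ 49 = 5a
e3 ⊕ a0 = 43
90 ⊕ a8 = 38
d6 ⊕ c2 = 14
57 ⊕ 1c = 4b
8b ⊕ 4b = c0
b0 ⊕ 9c = 2c
b6 ⊕ 08 = be

97 c8 23 c9 70 cd 5a 43 38 14 4b c0 2c be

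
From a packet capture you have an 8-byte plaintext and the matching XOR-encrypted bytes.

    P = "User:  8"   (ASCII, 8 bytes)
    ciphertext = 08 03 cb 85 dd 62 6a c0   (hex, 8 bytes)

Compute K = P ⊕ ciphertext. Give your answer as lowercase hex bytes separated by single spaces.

5d 70 ae f7 e7 42 4a f8

Since ciphertext = P ⊕ K, XORing both sides with P gives K = P ⊕ ciphertext.
byte 0: 01010101 ⊕ 00001000 = 01011101
byte 1: 01110011 ⊕ 00000011 = 01110000
byte 2: 01100101 ⊕ 11001011 = 10101110
byte 3: 01110010 ⊕ 10000101 = 11110111
byte 4: 00111010 ⊕ 11011101 = 11100111
byte 5: 00100000 ⊕ 01100010 = 01000010
byte 6: 00100000 ⊕ 01101010 = 01001010
byte 7: 00111000 ⊕ 11000000 = 11111000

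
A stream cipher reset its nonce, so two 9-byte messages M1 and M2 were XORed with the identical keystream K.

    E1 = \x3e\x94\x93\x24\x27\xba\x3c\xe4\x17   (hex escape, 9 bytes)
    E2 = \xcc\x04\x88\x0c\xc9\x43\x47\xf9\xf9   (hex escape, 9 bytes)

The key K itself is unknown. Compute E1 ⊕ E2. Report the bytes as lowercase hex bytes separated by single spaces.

E1 ⊕ E2 = (M1 ⊕ K) ⊕ (M2 ⊕ K) = M1 ⊕ M2 — the shared key cancels under XOR.
3e ^ cc = f2
94 ^ 04 = 90
93 ^ 88 = 1b
24 ^ 0c = 28
27 ^ c9 = ee
ba ^ 43 = f9
3c ^ 47 = 7b
e4 ^ f9 = 1d
17 ^ f9 = ee

f2 90 1b 28 ee f9 7b 1d ee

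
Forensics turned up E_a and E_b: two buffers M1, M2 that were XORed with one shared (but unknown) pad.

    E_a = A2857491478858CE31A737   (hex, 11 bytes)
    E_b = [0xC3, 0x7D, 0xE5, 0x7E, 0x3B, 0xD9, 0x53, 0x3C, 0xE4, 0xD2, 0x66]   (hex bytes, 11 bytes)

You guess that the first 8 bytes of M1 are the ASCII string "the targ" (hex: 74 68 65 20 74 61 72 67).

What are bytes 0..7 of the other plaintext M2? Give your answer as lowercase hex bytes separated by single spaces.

15 90 f4 cf 08 30 79 95

First, E_a ⊕ E_b = (M1 ⊕ K) ⊕ (M2 ⊕ K) = M1 ⊕ M2, so the key drops out. Then M2 = (M1 ⊕ M2) ⊕ M1 over the first 8 bytes.
byte 0: (a2 ⊕ c3) ⊕ 74 = 61 ⊕ 74 = 15
byte 1: (85 ⊕ 7d) ⊕ 68 = f8 ⊕ 68 = 90
byte 2: (74 ⊕ e5) ⊕ 65 = 91 ⊕ 65 = f4
byte 3: (91 ⊕ 7e) ⊕ 20 = ef ⊕ 20 = cf
byte 4: (47 ⊕ 3b) ⊕ 74 = 7c ⊕ 74 = 08
byte 5: (88 ⊕ d9) ⊕ 61 = 51 ⊕ 61 = 30
byte 6: (58 ⊕ 53) ⊕ 72 = 0b ⊕ 72 = 79
byte 7: (ce ⊕ 3c) ⊕ 67 = f2 ⊕ 67 = 95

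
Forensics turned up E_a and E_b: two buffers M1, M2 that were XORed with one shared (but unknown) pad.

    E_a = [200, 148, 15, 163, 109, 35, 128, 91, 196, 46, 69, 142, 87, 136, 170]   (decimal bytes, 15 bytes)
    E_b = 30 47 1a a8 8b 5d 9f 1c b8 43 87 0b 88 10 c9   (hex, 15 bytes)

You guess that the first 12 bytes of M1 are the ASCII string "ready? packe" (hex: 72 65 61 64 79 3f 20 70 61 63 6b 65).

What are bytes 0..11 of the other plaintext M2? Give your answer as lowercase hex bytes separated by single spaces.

8a b6 74 6f 9f 41 3f 37 1d 0e a9 e0

First, E_a ⊕ E_b = (M1 ⊕ K) ⊕ (M2 ⊕ K) = M1 ⊕ M2, so the key drops out. Then M2 = (M1 ⊕ M2) ⊕ M1 over the first 12 bytes.
byte 0: (c8 XOR 30) XOR 72 = f8 XOR 72 = 8a
byte 1: (94 XOR 47) XOR 65 = d3 XOR 65 = b6
byte 2: (0f XOR 1a) XOR 61 = 15 XOR 61 = 74
byte 3: (a3 XOR a8) XOR 64 = 0b XOR 64 = 6f
byte 4: (6d XOR 8b) XOR 79 = e6 XOR 79 = 9f
byte 5: (23 XOR 5d) XOR 3f = 7e XOR 3f = 41
byte 6: (80 XOR 9f) XOR 20 = 1f XOR 20 = 3f
byte 7: (5b XOR 1c) XOR 70 = 47 XOR 70 = 37
byte 8: (c4 XOR b8) XOR 61 = 7c XOR 61 = 1d
byte 9: (2e XOR 43) XOR 63 = 6d XOR 63 = 0e
byte 10: (45 XOR 87) XOR 6b = c2 XOR 6b = a9
byte 11: (8e XOR 0b) XOR 65 = 85 XOR 65 = e0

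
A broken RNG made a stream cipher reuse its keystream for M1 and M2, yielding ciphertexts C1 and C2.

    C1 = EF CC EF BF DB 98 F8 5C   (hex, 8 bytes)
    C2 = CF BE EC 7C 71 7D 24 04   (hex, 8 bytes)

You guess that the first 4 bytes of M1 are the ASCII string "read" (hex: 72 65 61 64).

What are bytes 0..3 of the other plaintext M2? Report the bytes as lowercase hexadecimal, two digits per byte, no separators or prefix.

521762a7

First, C1 ⊕ C2 = (M1 ⊕ K) ⊕ (M2 ⊕ K) = M1 ⊕ M2, so the key drops out. Then M2 = (M1 ⊕ M2) ⊕ M1 over the first 4 bytes.
byte 0: (ef XOR cf) XOR 72 = 20 XOR 72 = 52
byte 1: (cc XOR be) XOR 65 = 72 XOR 65 = 17
byte 2: (ef XOR ec) XOR 61 = 03 XOR 61 = 62
byte 3: (bf XOR 7c) XOR 64 = c3 XOR 64 = a7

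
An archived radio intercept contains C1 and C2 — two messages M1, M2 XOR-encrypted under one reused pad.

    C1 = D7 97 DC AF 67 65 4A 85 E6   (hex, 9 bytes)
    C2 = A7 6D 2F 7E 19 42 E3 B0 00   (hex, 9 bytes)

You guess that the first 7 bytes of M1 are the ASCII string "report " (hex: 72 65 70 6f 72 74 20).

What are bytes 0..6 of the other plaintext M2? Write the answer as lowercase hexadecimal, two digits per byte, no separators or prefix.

First, C1 ⊕ C2 = (M1 ⊕ K) ⊕ (M2 ⊕ K) = M1 ⊕ M2, so the key drops out. Then M2 = (M1 ⊕ M2) ⊕ M1 over the first 7 bytes.
byte 0: (d7 ^ a7) ^ 72 = 70 ^ 72 = 02
byte 1: (97 ^ 6d) ^ 65 = fa ^ 65 = 9f
byte 2: (dc ^ 2f) ^ 70 = f3 ^ 70 = 83
byte 3: (af ^ 7e) ^ 6f = d1 ^ 6f = be
byte 4: (67 ^ 19) ^ 72 = 7e ^ 72 = 0c
byte 5: (65 ^ 42) ^ 74 = 27 ^ 74 = 53
byte 6: (4a ^ e3) ^ 20 = a9 ^ 20 = 89

029f83be0c5389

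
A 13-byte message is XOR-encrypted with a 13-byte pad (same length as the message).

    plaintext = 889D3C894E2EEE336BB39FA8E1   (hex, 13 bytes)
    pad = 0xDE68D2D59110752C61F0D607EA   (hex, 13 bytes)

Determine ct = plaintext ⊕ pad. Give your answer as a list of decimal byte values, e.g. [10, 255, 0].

88 xor de = 56
9d xor 68 = f5
3c xor d2 = ee
89 xor d5 = 5c
4e xor 91 = df
2e xor 10 = 3e
ee xor 75 = 9b
33 xor 2c = 1f
6b xor 61 = 0a
b3 xor f0 = 43
9f xor d6 = 49
a8 xor 07 = af
e1 xor ea = 0b

[86, 245, 238, 92, 223, 62, 155, 31, 10, 67, 73, 175, 11]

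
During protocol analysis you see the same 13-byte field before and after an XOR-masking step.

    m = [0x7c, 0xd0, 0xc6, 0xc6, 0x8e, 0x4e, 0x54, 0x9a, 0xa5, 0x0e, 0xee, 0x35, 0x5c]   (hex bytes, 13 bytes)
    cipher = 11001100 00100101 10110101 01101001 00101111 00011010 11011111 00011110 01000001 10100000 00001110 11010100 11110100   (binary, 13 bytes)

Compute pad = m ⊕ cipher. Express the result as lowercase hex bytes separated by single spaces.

Since cipher = m ⊕ pad, XORing both sides with m gives pad = m ⊕ cipher.
124 ⊕ 204 = 176
208 ⊕  37 = 245
198 ⊕ 181 = 115
198 ⊕ 105 = 175
142 ⊕  47 = 161
 78 ⊕  26 =  84
 84 ⊕ 223 = 139
154 ⊕  30 = 132
165 ⊕  65 = 228
 14 ⊕ 160 = 174
238 ⊕  14 = 224
 53 ⊕ 212 = 225
 92 ⊕ 244 = 168

b0 f5 73 af a1 54 8b 84 e4 ae e0 e1 a8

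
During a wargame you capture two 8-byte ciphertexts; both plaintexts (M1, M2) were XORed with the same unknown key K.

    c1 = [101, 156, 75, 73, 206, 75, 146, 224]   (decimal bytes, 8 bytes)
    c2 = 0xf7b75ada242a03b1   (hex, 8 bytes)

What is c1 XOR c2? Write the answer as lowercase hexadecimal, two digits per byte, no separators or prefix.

922b1193ea619151

c1 ⊕ c2 = (M1 ⊕ K) ⊕ (M2 ⊕ K) = M1 ⊕ M2 — the shared key cancels under XOR.
byte 0: 65 xor f7 = 92
byte 1: 9c xor b7 = 2b
byte 2: 4b xor 5a = 11
byte 3: 49 xor da = 93
byte 4: ce xor 24 = ea
byte 5: 4b xor 2a = 61
byte 6: 92 xor 03 = 91
byte 7: e0 xor b1 = 51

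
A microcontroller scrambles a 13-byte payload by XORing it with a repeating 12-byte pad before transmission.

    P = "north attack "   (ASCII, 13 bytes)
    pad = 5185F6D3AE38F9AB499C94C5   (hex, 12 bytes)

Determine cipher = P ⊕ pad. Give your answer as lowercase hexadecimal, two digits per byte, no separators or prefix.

3fea84a7c61898df3dfdf7ae71

The 12-byte key repeats, so the effective keystream is 51 85 f6 d3 ae 38 f9 ab 49 9c 94 c5 51.
byte 0: 01101110 ⊕ 01010001 = 00111111
byte 1: 01101111 ⊕ 10000101 = 11101010
byte 2: 01110010 ⊕ 11110110 = 10000100
byte 3: 01110100 ⊕ 11010011 = 10100111
byte 4: 01101000 ⊕ 10101110 = 11000110
byte 5: 00100000 ⊕ 00111000 = 00011000
byte 6: 01100001 ⊕ 11111001 = 10011000
byte 7: 01110100 ⊕ 10101011 = 11011111
byte 8: 01110100 ⊕ 01001001 = 00111101
byte 9: 01100001 ⊕ 10011100 = 11111101
byte 10: 01100011 ⊕ 10010100 = 11110111
byte 11: 01101011 ⊕ 11000101 = 10101110
byte 12: 00100000 ⊕ 01010001 = 01110001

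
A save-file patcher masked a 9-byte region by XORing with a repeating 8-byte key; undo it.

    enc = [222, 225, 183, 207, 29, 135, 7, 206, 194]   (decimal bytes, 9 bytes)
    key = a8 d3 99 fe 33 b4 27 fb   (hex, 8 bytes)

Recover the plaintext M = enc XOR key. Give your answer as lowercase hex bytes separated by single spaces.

76 32 2e 31 2e 33 20 35 6a

The 8-byte key repeats, so the effective keystream is a8 d3 99 fe 33 b4 27 fb a8.
byte 0: de ⊕ a8 = 76
byte 1: e1 ⊕ d3 = 32
byte 2: b7 ⊕ 99 = 2e
byte 3: cf ⊕ fe = 31
byte 4: 1d ⊕ 33 = 2e
byte 5: 87 ⊕ b4 = 33
byte 6: 07 ⊕ 27 = 20
byte 7: ce ⊕ fb = 35
byte 8: c2 ⊕ a8 = 6a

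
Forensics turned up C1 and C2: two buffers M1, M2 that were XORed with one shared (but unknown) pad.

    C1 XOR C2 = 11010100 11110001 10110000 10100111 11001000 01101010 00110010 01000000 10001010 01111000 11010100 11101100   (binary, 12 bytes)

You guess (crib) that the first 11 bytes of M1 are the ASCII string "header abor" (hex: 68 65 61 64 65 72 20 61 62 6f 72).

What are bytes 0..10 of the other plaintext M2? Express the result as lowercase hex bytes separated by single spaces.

bc 94 d1 c3 ad 18 12 21 e8 17 a6

Since C1 ⊕ C2 = M1 ⊕ M2, XORing with the guessed M1 bytes yields the corresponding M2 bytes: M2 = (C1 ⊕ C2) ⊕ M1.
byte 0: d4 XOR 68 = bc
byte 1: f1 XOR 65 = 94
byte 2: b0 XOR 61 = d1
byte 3: a7 XOR 64 = c3
byte 4: c8 XOR 65 = ad
byte 5: 6a XOR 72 = 18
byte 6: 32 XOR 20 = 12
byte 7: 40 XOR 61 = 21
byte 8: 8a XOR 62 = e8
byte 9: 78 XOR 6f = 17
byte 10: d4 XOR 72 = a6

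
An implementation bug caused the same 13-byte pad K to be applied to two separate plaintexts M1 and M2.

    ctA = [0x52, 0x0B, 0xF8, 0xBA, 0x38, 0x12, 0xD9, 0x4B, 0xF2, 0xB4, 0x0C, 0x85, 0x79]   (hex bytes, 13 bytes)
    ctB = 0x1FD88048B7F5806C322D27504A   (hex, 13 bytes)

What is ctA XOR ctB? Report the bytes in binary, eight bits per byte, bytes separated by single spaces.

01001101 11010011 01111000 11110010 10001111 11100111 01011001 00100111 11000000 10011001 00101011 11010101 00110011

ctA ⊕ ctB = (M1 ⊕ K) ⊕ (M2 ⊕ K) = M1 ⊕ M2 — the shared key cancels under XOR.
01010010 ⊕ 00011111 = 01001101
00001011 ⊕ 11011000 = 11010011
11111000 ⊕ 10000000 = 01111000
10111010 ⊕ 01001000 = 11110010
00111000 ⊕ 10110111 = 10001111
00010010 ⊕ 11110101 = 11100111
11011001 ⊕ 10000000 = 01011001
01001011 ⊕ 01101100 = 00100111
11110010 ⊕ 00110010 = 11000000
10110100 ⊕ 00101101 = 10011001
00001100 ⊕ 00100111 = 00101011
10000101 ⊕ 01010000 = 11010101
01111001 ⊕ 01001010 = 00110011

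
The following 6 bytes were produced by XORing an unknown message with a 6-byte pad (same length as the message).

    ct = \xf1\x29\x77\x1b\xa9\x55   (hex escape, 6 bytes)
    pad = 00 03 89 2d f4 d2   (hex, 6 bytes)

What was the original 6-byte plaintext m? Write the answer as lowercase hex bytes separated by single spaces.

f1 2a fe 36 5d 87

XOR is its own inverse, so applying the key byte-wise gives the result directly.
f1 ⊕ 00 = f1
29 ⊕ 03 = 2a
77 ⊕ 89 = fe
1b ⊕ 2d = 36
a9 ⊕ f4 = 5d
55 ⊕ d2 = 87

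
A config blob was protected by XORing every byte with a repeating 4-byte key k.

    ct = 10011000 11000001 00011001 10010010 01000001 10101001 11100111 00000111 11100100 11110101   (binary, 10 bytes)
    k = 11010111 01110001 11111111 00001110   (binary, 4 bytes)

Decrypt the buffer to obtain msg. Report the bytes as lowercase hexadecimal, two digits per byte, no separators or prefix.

The 4-byte key repeats, so the effective keystream is d7 71 ff 0e d7 71 ff 0e d7 71.
byte 0: 98 XOR d7 = 4f
byte 1: c1 XOR 71 = b0
byte 2: 19 XOR ff = e6
byte 3: 92 XOR 0e = 9c
byte 4: 41 XOR d7 = 96
byte 5: a9 XOR 71 = d8
byte 6: e7 XOR ff = 18
byte 7: 07 XOR 0e = 09
byte 8: e4 XOR d7 = 33
byte 9: f5 XOR 71 = 84

4fb0e69c96d818093384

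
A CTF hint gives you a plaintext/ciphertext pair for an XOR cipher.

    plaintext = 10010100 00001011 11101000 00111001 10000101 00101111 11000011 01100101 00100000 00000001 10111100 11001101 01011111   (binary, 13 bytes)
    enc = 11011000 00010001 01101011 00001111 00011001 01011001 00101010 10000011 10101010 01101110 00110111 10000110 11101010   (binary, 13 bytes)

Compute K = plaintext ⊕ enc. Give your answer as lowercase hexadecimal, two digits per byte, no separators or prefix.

4c1a83369c76e9e68a6f8b4bb5

Since enc = plaintext ⊕ K, XORing both sides with plaintext gives K = plaintext ⊕ enc.
byte 0: 10010100 XOR 11011000 = 01001100
byte 1: 00001011 XOR 00010001 = 00011010
byte 2: 11101000 XOR 01101011 = 10000011
byte 3: 00111001 XOR 00001111 = 00110110
byte 4: 10000101 XOR 00011001 = 10011100
byte 5: 00101111 XOR 01011001 = 01110110
byte 6: 11000011 XOR 00101010 = 11101001
byte 7: 01100101 XOR 10000011 = 11100110
byte 8: 00100000 XOR 10101010 = 10001010
byte 9: 00000001 XOR 01101110 = 01101111
byte 10: 10111100 XOR 00110111 = 10001011
byte 11: 11001101 XOR 10000110 = 01001011
byte 12: 01011111 XOR 11101010 = 10110101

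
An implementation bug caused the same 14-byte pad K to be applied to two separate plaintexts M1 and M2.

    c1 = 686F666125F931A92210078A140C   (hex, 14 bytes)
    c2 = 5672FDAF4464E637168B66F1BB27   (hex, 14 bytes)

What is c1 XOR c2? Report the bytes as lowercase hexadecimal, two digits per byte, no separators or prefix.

c1 ⊕ c2 = (M1 ⊕ K) ⊕ (M2 ⊕ K) = M1 ⊕ M2 — the shared key cancels under XOR.
68 ^ 56 = 3e
6f ^ 72 = 1d
66 ^ fd = 9b
61 ^ af = ce
25 ^ 44 = 61
f9 ^ 64 = 9d
31 ^ e6 = d7
a9 ^ 37 = 9e
22 ^ 16 = 34
10 ^ 8b = 9b
07 ^ 66 = 61
8a ^ f1 = 7b
14 ^ bb = af
0c ^ 27 = 2b

3e1d9bce619dd79e349b617baf2b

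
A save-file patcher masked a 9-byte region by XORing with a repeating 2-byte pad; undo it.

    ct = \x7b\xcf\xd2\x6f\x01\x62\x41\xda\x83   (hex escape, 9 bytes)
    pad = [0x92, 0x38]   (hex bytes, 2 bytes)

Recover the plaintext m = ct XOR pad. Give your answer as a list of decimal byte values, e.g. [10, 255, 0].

The 2-byte key repeats, so the effective keystream is 92 38 92 38 92 38 92 38 92.
byte 0: 123 ^ 146 = 233
byte 1: 207 ^  56 = 247
byte 2: 210 ^ 146 =  64
byte 3: 111 ^  56 =  87
byte 4:   1 ^ 146 = 147
byte 5:  98 ^  56 =  90
byte 6:  65 ^ 146 = 211
byte 7: 218 ^  56 = 226
byte 8: 131 ^ 146 =  17

[233, 247, 64, 87, 147, 90, 211, 226, 17]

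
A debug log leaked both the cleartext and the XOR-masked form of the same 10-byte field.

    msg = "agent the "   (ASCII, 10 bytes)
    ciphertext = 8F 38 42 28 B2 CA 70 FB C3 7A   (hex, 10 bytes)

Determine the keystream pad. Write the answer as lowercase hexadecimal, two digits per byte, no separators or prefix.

Since ciphertext = msg ⊕ pad, XORing both sides with msg gives pad = msg ⊕ ciphertext.
61 ^ 8f = ee
67 ^ 38 = 5f
65 ^ 42 = 27
6e ^ 28 = 46
74 ^ b2 = c6
20 ^ ca = ea
74 ^ 70 = 04
68 ^ fb = 93
65 ^ c3 = a6
20 ^ 7a = 5a

ee5f2746c6ea0493a65a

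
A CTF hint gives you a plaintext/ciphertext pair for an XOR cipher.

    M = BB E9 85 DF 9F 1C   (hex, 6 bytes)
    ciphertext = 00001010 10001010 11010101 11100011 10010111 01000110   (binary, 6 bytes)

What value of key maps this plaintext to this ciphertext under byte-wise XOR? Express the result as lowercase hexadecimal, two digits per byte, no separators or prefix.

b163503c085a

Since ciphertext = M ⊕ key, XORing both sides with M gives key = M ⊕ ciphertext.
bb ^ 0a = b1
e9 ^ 8a = 63
85 ^ d5 = 50
df ^ e3 = 3c
9f ^ 97 = 08
1c ^ 46 = 5a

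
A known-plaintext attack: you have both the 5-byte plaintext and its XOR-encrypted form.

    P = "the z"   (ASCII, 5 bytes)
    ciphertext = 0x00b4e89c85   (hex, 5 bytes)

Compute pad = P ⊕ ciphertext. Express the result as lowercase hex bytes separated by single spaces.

74 dc 8d bc ff

Since ciphertext = P ⊕ pad, XORing both sides with P gives pad = P ⊕ ciphertext.
byte 0: 74 ⊕ 00 = 74
byte 1: 68 ⊕ b4 = dc
byte 2: 65 ⊕ e8 = 8d
byte 3: 20 ⊕ 9c = bc
byte 4: 7a ⊕ 85 = ff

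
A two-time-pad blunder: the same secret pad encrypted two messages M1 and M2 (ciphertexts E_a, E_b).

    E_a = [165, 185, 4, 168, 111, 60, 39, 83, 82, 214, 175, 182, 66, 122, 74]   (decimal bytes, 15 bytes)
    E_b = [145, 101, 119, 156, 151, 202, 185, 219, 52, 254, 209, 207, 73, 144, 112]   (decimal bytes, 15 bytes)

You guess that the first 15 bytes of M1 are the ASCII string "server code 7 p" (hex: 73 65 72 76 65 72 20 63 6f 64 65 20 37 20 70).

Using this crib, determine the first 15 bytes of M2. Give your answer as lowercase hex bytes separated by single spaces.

First, E_a ⊕ E_b = (M1 ⊕ K) ⊕ (M2 ⊕ K) = M1 ⊕ M2, so the key drops out. Then M2 = (M1 ⊕ M2) ⊕ M1 over the first 15 bytes.
byte 0: (a5 xor 91) xor 73 = 34 xor 73 = 47
byte 1: (b9 xor 65) xor 65 = dc xor 65 = b9
byte 2: (04 xor 77) xor 72 = 73 xor 72 = 01
byte 3: (a8 xor 9c) xor 76 = 34 xor 76 = 42
byte 4: (6f xor 97) xor 65 = f8 xor 65 = 9d
byte 5: (3c xor ca) xor 72 = f6 xor 72 = 84
byte 6: (27 xor b9) xor 20 = 9e xor 20 = be
byte 7: (53 xor db) xor 63 = 88 xor 63 = eb
byte 8: (52 xor 34) xor 6f = 66 xor 6f = 09
byte 9: (d6 xor fe) xor 64 = 28 xor 64 = 4c
byte 10: (af xor d1) xor 65 = 7e xor 65 = 1b
byte 11: (b6 xor cf) xor 20 = 79 xor 20 = 59
byte 12: (42 xor 49) xor 37 = 0b xor 37 = 3c
byte 13: (7a xor 90) xor 20 = ea xor 20 = ca
byte 14: (4a xor 70) xor 70 = 3a xor 70 = 4a

47 b9 01 42 9d 84 be eb 09 4c 1b 59 3c ca 4a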